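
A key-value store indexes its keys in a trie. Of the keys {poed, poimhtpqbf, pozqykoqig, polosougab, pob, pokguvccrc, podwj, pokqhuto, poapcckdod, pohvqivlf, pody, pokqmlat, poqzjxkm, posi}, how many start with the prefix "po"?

14

Filter for entries beginning with "po":
Matches: "poapcckdod", "pob", "podwj", "pody", "poed", "pohvqivlf", "poimhtpqbf", "pokguvccrc", "pokqhuto", "pokqmlat", "polosougab", "poqzjxkm", "posi", "pozqykoqig"
Count: 14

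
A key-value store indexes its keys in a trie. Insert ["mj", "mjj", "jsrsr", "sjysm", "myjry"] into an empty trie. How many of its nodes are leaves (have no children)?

Leaves are exactly the stored words that no other stored word extends.
Those words: "jsrsr", "mjj", "myjry", "sjysm"
Leaf count: 4

4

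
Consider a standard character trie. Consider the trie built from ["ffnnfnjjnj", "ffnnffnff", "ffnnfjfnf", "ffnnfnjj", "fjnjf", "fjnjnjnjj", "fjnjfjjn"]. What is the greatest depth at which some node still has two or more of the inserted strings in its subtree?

8

Equivalently: take the maximum, over all pairs, of their longest common prefix length.
e.g. "ffnnfnjj" and "ffnnfnjjnj" share the prefix "ffnnfnjj" of length 8; no pair shares a longer one.
Longest shared-prefix length: 8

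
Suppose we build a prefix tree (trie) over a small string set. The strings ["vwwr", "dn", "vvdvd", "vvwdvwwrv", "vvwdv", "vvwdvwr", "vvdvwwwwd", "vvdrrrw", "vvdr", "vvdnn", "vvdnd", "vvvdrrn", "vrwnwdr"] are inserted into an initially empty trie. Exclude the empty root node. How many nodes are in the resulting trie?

Trace insertions, counting only characters that open a new branch:
  "vwwr" → 4 new (v, w, w, r)
  "dn" → 2 new (d, n)
  "vvdvd" → prefix "v" already present; 4 new (v, d, v, d)
  "vvwdvwwrv" → prefix "vv" already present; 7 new (w, d, v, w, w, r, v)
  "vvwdv" → prefix "vvwdv" already present; 0 new (none)
  "vvwdvwr" → prefix "vvwdvw" already present; 1 new (r)
  "vvdvwwwwd" → prefix "vvdv" already present; 5 new (w, w, w, w, d)
  "vvdrrrw" → prefix "vvd" already present; 4 new (r, r, r, w)
  "vvdr" → prefix "vvdr" already present; 0 new (none)
  "vvdnn" → prefix "vvd" already present; 2 new (n, n)
  "vvdnd" → prefix "vvdn" already present; 1 new (d)
  "vvvdrrn" → prefix "vv" already present; 5 new (v, d, r, r, n)
  "vrwnwdr" → prefix "v" already present; 6 new (r, w, n, w, d, r)
Total nodes = 4 + 2 + 4 + 7 + 0 + 1 + 5 + 4 + 0 + 2 + 1 + 5 + 6 = 41

41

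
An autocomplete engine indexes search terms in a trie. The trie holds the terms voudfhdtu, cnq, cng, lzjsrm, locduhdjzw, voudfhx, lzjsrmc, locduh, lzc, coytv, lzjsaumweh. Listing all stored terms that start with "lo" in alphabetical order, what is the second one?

locduhdjzw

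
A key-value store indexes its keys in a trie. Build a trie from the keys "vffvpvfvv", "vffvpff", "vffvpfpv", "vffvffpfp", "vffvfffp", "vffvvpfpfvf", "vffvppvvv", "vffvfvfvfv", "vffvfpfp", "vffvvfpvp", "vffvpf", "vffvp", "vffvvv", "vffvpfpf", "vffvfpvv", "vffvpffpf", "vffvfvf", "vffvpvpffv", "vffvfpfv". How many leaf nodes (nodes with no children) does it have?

A leaf is a node with no children — equivalently, the end of a word that is not a proper prefix of any other stored word.
Those words: "vffvfffp", "vffvffpfp", "vffvfpfp", "vffvfpfv", "vffvfpvv", "vffvfvfvfv", "vffvpffpf", "vffvpfpf", "vffvpfpv", "vffvppvvv", "vffvpvfvv", "vffvpvpffv", "vffvvfpvp", "vffvvpfpfvf", "vffvvv"
Leaf count: 15

15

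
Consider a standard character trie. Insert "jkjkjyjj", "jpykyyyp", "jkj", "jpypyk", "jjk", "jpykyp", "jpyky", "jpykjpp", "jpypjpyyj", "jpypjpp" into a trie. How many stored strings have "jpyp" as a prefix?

3

Traverse to the node for "jpyp", then collect every word in that subtree.
Words under "jpyp": jpypjpp, jpypjpyyj, jpypyk
Count: 3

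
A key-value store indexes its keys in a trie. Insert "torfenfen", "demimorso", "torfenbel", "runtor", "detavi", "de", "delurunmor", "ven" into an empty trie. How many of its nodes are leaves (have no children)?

7

A leaf is a node with no children — equivalently, the end of a word that is not a proper prefix of any other stored word.
Those words: "delurunmor", "demimorso", "detavi", "runtor", "torfenbel", "torfenfen", "ven"
Leaf count: 7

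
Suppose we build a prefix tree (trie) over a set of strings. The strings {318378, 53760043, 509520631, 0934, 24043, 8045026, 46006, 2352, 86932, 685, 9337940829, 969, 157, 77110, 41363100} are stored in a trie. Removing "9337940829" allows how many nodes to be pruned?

A node on "9337940829"'s path can go only if nothing else ends at it or branches off below it.
The suffix "337940829" (9 nodes) is used only by "9337940829"; the node for "9" still has the child "6", so pruning stops there.
Nodes removed: 9

9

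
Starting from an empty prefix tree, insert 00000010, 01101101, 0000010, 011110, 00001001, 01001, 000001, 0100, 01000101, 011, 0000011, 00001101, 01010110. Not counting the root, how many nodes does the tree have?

40

Trie structure (* marks end of a word):
(root)
└─ 0
   ├─ 0
   │  └─ 0
   │     └─ 0
   │        ├─ 0
   │        │  ├─ 0
   │        │  │  └─ 1
   │        │  │     └─ 0 *
   │        │  └─ 1 *
   │        │     ├─ 0 *
   │        │     └─ 1 *
   │        └─ 1
   │           ├─ 0
   │           │  └─ 0
   │           │     └─ 1 *
   │           └─ 1
   │              └─ 0
   │                 └─ 1 *
   └─ 1
      ├─ 0
      │  ├─ 0 *
      │  │  ├─ 0
      │  │  │  └─ 1
      │  │  │     └─ 0
      │  │  │        └─ 1 *
      │  │  └─ 1 *
      │  └─ 1
      │     └─ 0
      │        └─ 1
      │           └─ 1
      │              └─ 0 *
      └─ 1 *
         ├─ 0
         │  └─ 1
         │     └─ 1
         │        └─ 0
         │           └─ 1 *
         └─ 1
            └─ 1
               └─ 0 *
Counting every labelled node above: 40.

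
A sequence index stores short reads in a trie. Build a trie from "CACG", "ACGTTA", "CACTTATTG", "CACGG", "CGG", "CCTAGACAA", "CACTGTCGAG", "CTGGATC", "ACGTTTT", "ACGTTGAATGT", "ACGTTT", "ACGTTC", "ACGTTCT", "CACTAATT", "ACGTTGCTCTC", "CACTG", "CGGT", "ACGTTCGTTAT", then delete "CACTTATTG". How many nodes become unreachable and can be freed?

After clearing the end-marker at "CACTTATTG", prune upward until reaching a node still needed by another word.
The suffix "TATTG" (5 nodes) is used only by "CACTTATTG"; the node for "CACT" still has the child "G", so pruning stops there.
Nodes removed: 5

5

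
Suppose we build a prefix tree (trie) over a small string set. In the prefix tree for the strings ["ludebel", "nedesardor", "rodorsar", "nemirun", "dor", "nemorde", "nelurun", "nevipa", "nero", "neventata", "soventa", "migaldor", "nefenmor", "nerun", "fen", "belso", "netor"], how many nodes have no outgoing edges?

17

A leaf is a node with no children — equivalently, the end of a word that is not a proper prefix of any other stored word.
Those words: "belso", "dor", "fen", "ludebel", "migaldor", "nedesardor", "nefenmor", "nelurun", "nemirun", "nemorde", "nero", "nerun", "netor", "neventata", "nevipa", "rodorsar", "soventa"
Leaf count: 17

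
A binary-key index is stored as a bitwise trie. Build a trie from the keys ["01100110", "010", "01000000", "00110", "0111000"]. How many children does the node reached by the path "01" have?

Follow the path "01" to its node, then look at its outgoing edges.
Distinct next characters after "01": 0, 1.
That node has 2 child edges.

2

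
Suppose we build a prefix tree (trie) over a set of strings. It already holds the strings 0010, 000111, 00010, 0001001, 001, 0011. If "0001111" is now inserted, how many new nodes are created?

1

The longest prefix of "0001111" already in the trie is "000111" (length 6).
New nodes needed: |"0001111"| − 6 = 7 − 6 = 1.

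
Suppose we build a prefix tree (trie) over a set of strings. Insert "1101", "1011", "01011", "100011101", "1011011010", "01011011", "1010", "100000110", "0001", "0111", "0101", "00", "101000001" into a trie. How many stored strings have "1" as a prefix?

Filter for entries beginning with "1":
Matches: "100000110", "100011101", "1010", "101000001", "1011", "1011011010", "1101"
Count: 7

7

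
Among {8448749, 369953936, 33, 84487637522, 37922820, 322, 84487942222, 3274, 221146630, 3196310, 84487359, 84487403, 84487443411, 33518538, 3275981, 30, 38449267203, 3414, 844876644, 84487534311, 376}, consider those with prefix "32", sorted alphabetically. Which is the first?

Filter for "32…" and sort: "322", "3274", "3275981"
The 1st is 322.

322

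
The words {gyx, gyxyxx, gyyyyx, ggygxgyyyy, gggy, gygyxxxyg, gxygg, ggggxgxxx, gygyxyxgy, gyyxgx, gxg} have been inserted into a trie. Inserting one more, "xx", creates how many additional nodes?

"xx" shares no prefix with any stored word, so all 2 characters open new nodes.
2 − 0 = 2 new nodes.

2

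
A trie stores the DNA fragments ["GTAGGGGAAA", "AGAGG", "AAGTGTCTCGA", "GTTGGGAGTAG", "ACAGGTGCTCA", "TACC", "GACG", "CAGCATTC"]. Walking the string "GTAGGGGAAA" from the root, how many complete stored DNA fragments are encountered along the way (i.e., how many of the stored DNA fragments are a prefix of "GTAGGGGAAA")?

Walk "GTAGGGGAAA" from the root; an end-of-word marker is hit whenever a stored word is a prefix of "GTAGGGGAAA".
Prefixes of the query that are stored words: "GTAGGGGAAA"
Count: 1

1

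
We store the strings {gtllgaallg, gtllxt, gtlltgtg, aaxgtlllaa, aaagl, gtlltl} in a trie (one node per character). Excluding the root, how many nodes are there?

30

Trie structure (* marks end of a word):
(root)
├─ a
│  └─ a
│     ├─ a
│     │  └─ g
│     │     └─ l *
│     └─ x
│        └─ g
│           └─ t
│              └─ l
│                 └─ l
│                    └─ l
│                       └─ a
│                          └─ a *
└─ g
   └─ t
      └─ l
         └─ l
            ├─ g
            │  └─ a
            │     └─ a
            │        └─ l
            │           └─ l
            │              └─ g *
            ├─ t
            │  ├─ g
            │  │  └─ t
            │  │     └─ g *
            │  └─ l *
            └─ x
               └─ t *
Counting every labelled node above: 30.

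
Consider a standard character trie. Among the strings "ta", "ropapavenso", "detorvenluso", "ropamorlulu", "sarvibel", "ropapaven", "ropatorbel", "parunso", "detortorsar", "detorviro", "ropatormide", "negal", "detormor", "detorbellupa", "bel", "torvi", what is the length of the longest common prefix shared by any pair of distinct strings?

The deepest shared node is where two words last agree before diverging.
e.g. "ropapaven" and "ropapavenso" share the prefix "ropapaven" of length 9; no pair shares a longer one.
Longest shared-prefix length: 9

9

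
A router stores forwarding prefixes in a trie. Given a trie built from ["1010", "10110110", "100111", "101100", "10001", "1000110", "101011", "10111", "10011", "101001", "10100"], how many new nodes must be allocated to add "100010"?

1

Walking "100010" from the root, the first 5 characters ("10001") follow existing edges; "0" is the first miss.
New nodes needed: |"100010"| − 5 = 6 − 5 = 1.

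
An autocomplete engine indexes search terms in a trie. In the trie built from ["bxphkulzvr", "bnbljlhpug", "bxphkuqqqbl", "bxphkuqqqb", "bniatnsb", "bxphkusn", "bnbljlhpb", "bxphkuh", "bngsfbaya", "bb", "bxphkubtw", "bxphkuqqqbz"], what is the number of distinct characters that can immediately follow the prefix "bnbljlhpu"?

1

The children of the "bnbljlhpu" node are the distinct next characters among strings starting with "bnbljlhpu".
Distinct next characters after "bnbljlhpu": g.
That node has 1 child edge.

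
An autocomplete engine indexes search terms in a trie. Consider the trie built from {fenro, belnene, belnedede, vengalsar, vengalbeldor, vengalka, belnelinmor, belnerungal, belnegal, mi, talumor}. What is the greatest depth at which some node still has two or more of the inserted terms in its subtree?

6

The deepest shared node is where two words last agree before diverging.
"vengalbeldor" and "vengalka" agree on "vengal" (6 characters) before diverging; nothing deeper is shared.
Longest shared-prefix length: 6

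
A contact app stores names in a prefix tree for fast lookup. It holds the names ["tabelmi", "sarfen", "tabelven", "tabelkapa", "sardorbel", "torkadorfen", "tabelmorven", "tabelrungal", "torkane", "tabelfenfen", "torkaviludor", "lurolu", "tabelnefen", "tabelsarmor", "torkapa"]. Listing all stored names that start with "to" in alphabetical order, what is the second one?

Words with prefix "to", in lexicographic order: "torkadorfen", "torkane", "torkapa", "torkaviludor"
The 2nd is torkane.

torkane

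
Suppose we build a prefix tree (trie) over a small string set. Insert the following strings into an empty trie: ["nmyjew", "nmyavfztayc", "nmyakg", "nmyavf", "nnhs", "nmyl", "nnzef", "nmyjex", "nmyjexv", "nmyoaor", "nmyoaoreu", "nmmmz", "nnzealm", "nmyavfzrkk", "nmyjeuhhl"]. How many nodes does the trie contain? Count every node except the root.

44

Count nodes per top-level branch (shared prefixes stored once):
  'n'-branch (nmmmz, nmyakg, nmyavf, nmyavfzrkk, nmyavfztayc, nmyjeuhhl, nmyjew, nmyjex, nmyjexv, nmyl, nmyoaor, nmyoaoreu, nnhs, nnzealm, nnzef): 44 nodes
Sum: 44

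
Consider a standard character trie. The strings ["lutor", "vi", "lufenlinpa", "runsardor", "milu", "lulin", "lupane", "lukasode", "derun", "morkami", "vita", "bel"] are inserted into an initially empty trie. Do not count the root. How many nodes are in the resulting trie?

57

For each word, the new-node count is its length minus the longest prefix already in the trie:
  "lutor" → 5 new (l, u, t, o, r)
  "vi" → 2 new (v, i)
  "lufenlinpa" → prefix "lu" already present; 8 new (f, e, n, l, i, n, p, a)
  "runsardor" → 9 new (r, u, n, s, a, r, d, o, r)
  "milu" → 4 new (m, i, l, u)
  "lulin" → prefix "lu" already present; 3 new (l, i, n)
  "lupane" → prefix "lu" already present; 4 new (p, a, n, e)
  "lukasode" → prefix "lu" already present; 6 new (k, a, s, o, d, e)
  "derun" → 5 new (d, e, r, u, n)
  "morkami" → prefix "m" already present; 6 new (o, r, k, a, m, i)
  "vita" → prefix "vi" already present; 2 new (t, a)
  "bel" → 3 new (b, e, l)
Total nodes = 5 + 2 + 8 + 9 + 4 + 3 + 4 + 6 + 5 + 6 + 2 + 3 = 57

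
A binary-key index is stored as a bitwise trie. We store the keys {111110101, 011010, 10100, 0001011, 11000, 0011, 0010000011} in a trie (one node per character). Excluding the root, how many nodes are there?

37

Insert word by word; a character creates a node only if that edge doesn't already exist:
  "111110101" → 9 new (1, 1, 1, 1, 1, 0, 1, 0, 1)
  "011010" → 6 new (0, 1, 1, 0, 1, 0)
  "10100" → prefix "1" already present; 4 new (0, 1, 0, 0)
  "0001011" → prefix "0" already present; 6 new (0, 0, 1, 0, 1, 1)
  "11000" → prefix "11" already present; 3 new (0, 0, 0)
  "0011" → prefix "00" already present; 2 new (1, 1)
  "0010000011" → prefix "001" already present; 7 new (0, 0, 0, 0, 0, 1, 1)
Total nodes = 9 + 6 + 4 + 6 + 3 + 2 + 7 = 37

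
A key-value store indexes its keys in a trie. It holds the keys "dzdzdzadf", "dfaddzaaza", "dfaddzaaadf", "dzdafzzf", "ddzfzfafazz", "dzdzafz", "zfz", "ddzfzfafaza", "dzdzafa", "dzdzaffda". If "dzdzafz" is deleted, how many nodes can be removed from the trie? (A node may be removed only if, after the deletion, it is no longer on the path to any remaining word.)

1

A node on "dzdzafz"'s path can go only if nothing else ends at it or branches off below it.
The suffix "z" (1 node) is used only by "dzdzafz"; the node for "dzdzaf" still has the child "a", so pruning stops there.
Nodes removed: 1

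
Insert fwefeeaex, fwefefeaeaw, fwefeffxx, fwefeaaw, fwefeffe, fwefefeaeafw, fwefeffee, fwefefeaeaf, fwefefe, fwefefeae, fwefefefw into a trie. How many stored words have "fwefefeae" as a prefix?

4

Walk to "fwefefeae"; the words in its subtree are exactly those with that prefix.
Words under "fwefefeae": fwefefeae, fwefefeaeaf, fwefefeaeafw, fwefefeaeaw
Count: 4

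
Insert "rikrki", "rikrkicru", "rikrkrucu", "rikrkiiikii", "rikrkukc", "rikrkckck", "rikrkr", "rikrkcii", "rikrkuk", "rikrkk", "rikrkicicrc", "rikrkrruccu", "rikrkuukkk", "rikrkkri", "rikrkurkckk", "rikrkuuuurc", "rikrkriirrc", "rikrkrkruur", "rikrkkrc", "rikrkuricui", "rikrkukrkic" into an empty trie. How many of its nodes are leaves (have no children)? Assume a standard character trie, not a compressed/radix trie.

Leaves are exactly the stored words that no other stored word extends.
Those words: "rikrkcii", "rikrkckck", "rikrkicicrc", "rikrkicru", "rikrkiiikii", "rikrkkrc", "rikrkkri", "rikrkriirrc", "rikrkrkruur", "rikrkrruccu", "rikrkrucu", "rikrkukc", "rikrkukrkic", "rikrkuricui", "rikrkurkckk", "rikrkuukkk", "rikrkuuuurc"
Leaf count: 17

17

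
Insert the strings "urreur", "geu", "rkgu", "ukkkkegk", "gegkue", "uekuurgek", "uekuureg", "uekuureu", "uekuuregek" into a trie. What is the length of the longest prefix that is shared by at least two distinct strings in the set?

8

The deepest shared node is where two words last agree before diverging.
e.g. "uekuureg" and "uekuuregek" share the prefix "uekuureg" of length 8; no pair shares a longer one.
Longest shared-prefix length: 8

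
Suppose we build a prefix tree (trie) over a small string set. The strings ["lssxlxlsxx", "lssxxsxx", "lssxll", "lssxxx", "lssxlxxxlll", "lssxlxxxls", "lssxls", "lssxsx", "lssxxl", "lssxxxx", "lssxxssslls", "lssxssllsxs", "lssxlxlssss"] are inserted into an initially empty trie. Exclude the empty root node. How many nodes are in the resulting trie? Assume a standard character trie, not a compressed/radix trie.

Trace insertions, counting only characters that open a new branch:
  "lssxlxlsxx" → 10 new (l, s, s, x, l, x, l, s, x, x)
  "lssxxsxx" → prefix "lssx" already present; 4 new (x, s, x, x)
  "lssxll" → prefix "lssxl" already present; 1 new (l)
  "lssxxx" → prefix "lssxx" already present; 1 new (x)
  "lssxlxxxlll" → prefix "lssxlx" already present; 5 new (x, x, l, l, l)
  "lssxlxxxls" → prefix "lssxlxxxl" already present; 1 new (s)
  "lssxls" → prefix "lssxl" already present; 1 new (s)
  "lssxsx" → prefix "lssx" already present; 2 new (s, x)
  "lssxxl" → prefix "lssxx" already present; 1 new (l)
  "lssxxxx" → prefix "lssxxx" already present; 1 new (x)
  "lssxxssslls" → prefix "lssxxs" already present; 5 new (s, s, l, l, s)
  "lssxssllsxs" → prefix "lssxs" already present; 6 new (s, l, l, s, x, s)
  "lssxlxlssss" → prefix "lssxlxls" already present; 3 new (s, s, s)
Total nodes = 10 + 4 + 1 + 1 + 5 + 1 + 1 + 2 + 1 + 1 + 5 + 6 + 3 = 41

41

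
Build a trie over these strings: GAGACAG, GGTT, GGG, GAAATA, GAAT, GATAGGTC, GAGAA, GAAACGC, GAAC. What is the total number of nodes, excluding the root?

Count nodes per top-level branch (shared prefixes stored once):
  'G'-branch (GAAACGC, GAAATA, GAAC, GAAT, GAGAA, GAGACAG, GATAGGTC, GGG, GGTT): 27 nodes
Sum: 27

27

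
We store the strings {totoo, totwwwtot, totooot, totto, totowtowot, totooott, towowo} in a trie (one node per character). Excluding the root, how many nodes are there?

Trie structure (* marks end of a word):
(root)
└─ t
   └─ o
      ├─ t
      │  ├─ o
      │  │  ├─ o *
      │  │  │  └─ o
      │  │  │     └─ t *
      │  │  │        └─ t *
      │  │  └─ w
      │  │     └─ t
      │  │        └─ o
      │  │           └─ w
      │  │              └─ o
      │  │                 └─ t *
      │  ├─ t
      │  │  └─ o *
      │  └─ w
      │     └─ w
      │        └─ w
      │           └─ t
      │              └─ o
      │                 └─ t *
      └─ w
         └─ o
            └─ w
               └─ o *
Counting every labelled node above: 26.

26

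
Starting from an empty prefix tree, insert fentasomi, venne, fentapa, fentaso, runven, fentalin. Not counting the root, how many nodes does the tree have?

25

Trie structure (* marks end of a word):
(root)
├─ f
│  └─ e
│     └─ n
│        └─ t
│           └─ a
│              ├─ l
│              │  └─ i
│              │     └─ n *
│              ├─ p
│              │  └─ a *
│              └─ s
│                 └─ o *
│                    └─ m
│                       └─ i *
├─ r
│  └─ u
│     └─ n
│        └─ v
│           └─ e
│              └─ n *
└─ v
   └─ e
      └─ n
         └─ n
            └─ e *
Counting every labelled node above: 25.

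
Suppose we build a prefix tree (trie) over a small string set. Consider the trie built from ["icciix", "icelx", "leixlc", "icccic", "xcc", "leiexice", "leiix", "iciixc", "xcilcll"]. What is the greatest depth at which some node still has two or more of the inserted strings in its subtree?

Equivalently: take the maximum, over all pairs, of their longest common prefix length.
"icccic" and "icciix" agree on "icc" (3 characters) before diverging; nothing deeper is shared.
Longest shared-prefix length: 3

3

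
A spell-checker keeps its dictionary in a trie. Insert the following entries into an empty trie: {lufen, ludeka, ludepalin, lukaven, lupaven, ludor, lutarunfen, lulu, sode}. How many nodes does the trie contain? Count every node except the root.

40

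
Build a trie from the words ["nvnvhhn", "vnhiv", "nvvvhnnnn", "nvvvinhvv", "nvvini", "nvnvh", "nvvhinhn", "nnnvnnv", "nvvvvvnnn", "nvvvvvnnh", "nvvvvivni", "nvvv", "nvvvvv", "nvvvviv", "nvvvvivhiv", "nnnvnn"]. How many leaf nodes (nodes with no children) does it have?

A leaf is a node with no children — equivalently, the end of a word that is not a proper prefix of any other stored word.
Those words: "nnnvnnv", "nvnvhhn", "nvvhinhn", "nvvini", "nvvvhnnnn", "nvvvinhvv", "nvvvvivhiv", "nvvvvivni", "nvvvvvnnh", "nvvvvvnnn", "vnhiv"
Leaf count: 11

11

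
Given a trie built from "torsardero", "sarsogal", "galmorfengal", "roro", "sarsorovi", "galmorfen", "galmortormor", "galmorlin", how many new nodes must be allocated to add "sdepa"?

Walking "sdepa" from the root, the first 1 characters ("s") follow existing edges; "d" is the first miss.
So 5 − 1 = 4 new nodes.

4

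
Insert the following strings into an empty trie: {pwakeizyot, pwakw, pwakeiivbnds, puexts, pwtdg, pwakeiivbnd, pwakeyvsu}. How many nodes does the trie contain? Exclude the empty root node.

29

For each word, the new-node count is its length minus the longest prefix already in the trie:
  "pwakeizyot" → 10 new (p, w, a, k, e, i, z, y, o, t)
  "pwakw" → prefix "pwak" already present; 1 new (w)
  "pwakeiivbnds" → prefix "pwakei" already present; 6 new (i, v, b, n, d, s)
  "puexts" → prefix "p" already present; 5 new (u, e, x, t, s)
  "pwtdg" → prefix "pw" already present; 3 new (t, d, g)
  "pwakeiivbnd" → prefix "pwakeiivbnd" already present; 0 new (none)
  "pwakeyvsu" → prefix "pwake" already present; 4 new (y, v, s, u)
Total nodes = 10 + 1 + 6 + 5 + 3 + 0 + 4 = 29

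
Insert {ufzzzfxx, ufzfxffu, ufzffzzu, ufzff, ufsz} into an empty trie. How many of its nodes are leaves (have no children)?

4

A leaf is a node with no children — equivalently, the end of a word that is not a proper prefix of any other stored word.
Those words: "ufsz", "ufzffzzu", "ufzfxffu", "ufzzzfxx"
Leaf count: 4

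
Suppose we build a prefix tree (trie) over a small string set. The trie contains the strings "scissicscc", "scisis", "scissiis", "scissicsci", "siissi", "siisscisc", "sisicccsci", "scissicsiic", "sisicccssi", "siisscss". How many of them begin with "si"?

Traverse to the node for "si", then collect every word in that subtree.
Matches: "siisscisc", "siisscss", "siissi", "sisicccsci", "sisicccssi"
Count: 5

5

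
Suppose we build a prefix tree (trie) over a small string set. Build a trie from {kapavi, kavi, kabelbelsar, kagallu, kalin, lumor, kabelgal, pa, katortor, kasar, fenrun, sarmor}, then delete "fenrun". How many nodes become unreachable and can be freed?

Walk "fenrun" from the leaf back toward the root, removing each node that no remaining word uses.
No other word shares any prefix with "fenrun", so all 6 of its nodes go.
Nodes removed: 6

6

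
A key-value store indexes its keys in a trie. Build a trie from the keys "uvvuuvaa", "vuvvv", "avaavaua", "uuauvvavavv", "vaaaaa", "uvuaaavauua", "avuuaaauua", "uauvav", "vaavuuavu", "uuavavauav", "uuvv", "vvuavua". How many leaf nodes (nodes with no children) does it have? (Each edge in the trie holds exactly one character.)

12

A leaf is a node with no children — equivalently, the end of a word that is not a proper prefix of any other stored word.
Those words: "avaavaua", "avuuaaauua", "uauvav", "uuauvvavavv", "uuavavauav", "uuvv", "uvuaaavauua", "uvvuuvaa", "vaaaaa", "vaavuuavu", "vuvvv", "vvuavua"
Leaf count: 12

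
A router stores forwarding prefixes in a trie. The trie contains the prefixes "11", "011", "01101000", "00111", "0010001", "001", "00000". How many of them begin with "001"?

3

Filter for entries beginning with "001":
Words under "001": 001, 0010001, 00111
Count: 3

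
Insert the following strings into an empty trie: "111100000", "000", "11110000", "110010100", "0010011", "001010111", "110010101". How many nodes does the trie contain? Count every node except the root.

30

Insert word by word; a character creates a node only if that edge doesn't already exist:
  "111100000" → 9 new (1, 1, 1, 1, 0, 0, 0, 0, 0)
  "000" → 3 new (0, 0, 0)
  "11110000" → prefix "11110000" already present; 0 new (none)
  "110010100" → prefix "11" already present; 7 new (0, 0, 1, 0, 1, 0, 0)
  "0010011" → prefix "00" already present; 5 new (1, 0, 0, 1, 1)
  "001010111" → prefix "0010" already present; 5 new (1, 0, 1, 1, 1)
  "110010101" → prefix "11001010" already present; 1 new (1)
Total nodes = 9 + 3 + 0 + 7 + 5 + 5 + 1 = 30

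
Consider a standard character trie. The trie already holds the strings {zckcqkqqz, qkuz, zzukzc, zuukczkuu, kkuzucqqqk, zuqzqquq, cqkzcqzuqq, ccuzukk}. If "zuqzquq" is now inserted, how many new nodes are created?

2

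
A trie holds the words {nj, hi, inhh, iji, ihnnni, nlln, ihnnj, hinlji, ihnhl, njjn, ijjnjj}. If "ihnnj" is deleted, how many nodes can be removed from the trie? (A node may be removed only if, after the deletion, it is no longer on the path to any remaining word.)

1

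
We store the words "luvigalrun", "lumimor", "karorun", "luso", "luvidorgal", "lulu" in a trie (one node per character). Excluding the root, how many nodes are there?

32

Trace insertions, counting only characters that open a new branch:
  "luvigalrun" → 10 new (l, u, v, i, g, a, l, r, u, n)
  "lumimor" → prefix "lu" already present; 5 new (m, i, m, o, r)
  "karorun" → 7 new (k, a, r, o, r, u, n)
  "luso" → prefix "lu" already present; 2 new (s, o)
  "luvidorgal" → prefix "luvi" already present; 6 new (d, o, r, g, a, l)
  "lulu" → prefix "lu" already present; 2 new (l, u)
Total nodes = 10 + 5 + 7 + 2 + 6 + 2 = 32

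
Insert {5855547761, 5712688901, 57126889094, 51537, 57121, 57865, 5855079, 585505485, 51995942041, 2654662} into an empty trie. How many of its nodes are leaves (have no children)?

Leaves are exactly the stored words that no other stored word extends.
Those words: "2654662", "51537", "51995942041", "57121", "5712688901", "57126889094", "57865", "585505485", "5855079", "5855547761"
Leaf count: 10

10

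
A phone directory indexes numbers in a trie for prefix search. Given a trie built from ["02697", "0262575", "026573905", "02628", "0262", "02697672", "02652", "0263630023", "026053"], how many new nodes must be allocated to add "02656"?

"0265" is already a path in the trie; the remaining "6" must be added.
So 5 − 4 = 1 new nodes.

1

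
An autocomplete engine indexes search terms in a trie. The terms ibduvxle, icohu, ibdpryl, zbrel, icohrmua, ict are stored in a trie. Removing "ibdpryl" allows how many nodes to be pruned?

Walk "ibdpryl" from the leaf back toward the root, removing each node that no remaining word uses.
The suffix "pryl" (4 nodes) is used only by "ibdpryl"; the node for "ibd" still has the child "u", so pruning stops there.
Nodes removed: 4

4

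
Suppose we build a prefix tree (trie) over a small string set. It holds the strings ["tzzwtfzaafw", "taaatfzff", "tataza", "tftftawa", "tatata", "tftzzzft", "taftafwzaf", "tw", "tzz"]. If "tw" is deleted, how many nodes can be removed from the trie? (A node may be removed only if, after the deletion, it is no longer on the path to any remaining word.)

1

After clearing the end-marker at "tw", prune upward until reaching a node still needed by another word.
The suffix "w" (1 node) is used only by "tw"; the node for "t" still has the child "z", so pruning stops there.
Nodes removed: 1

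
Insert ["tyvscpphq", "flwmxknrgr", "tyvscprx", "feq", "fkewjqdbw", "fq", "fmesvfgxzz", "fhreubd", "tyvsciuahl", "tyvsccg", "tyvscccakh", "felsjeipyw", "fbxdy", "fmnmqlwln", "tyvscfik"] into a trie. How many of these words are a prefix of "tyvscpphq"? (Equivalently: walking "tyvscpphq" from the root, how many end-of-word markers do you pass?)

1

Walk "tyvscpphq" from the root; an end-of-word marker is hit whenever a stored word is a prefix of "tyvscpphq".
Prefixes of the query that are stored words: "tyvscpphq"
Count: 1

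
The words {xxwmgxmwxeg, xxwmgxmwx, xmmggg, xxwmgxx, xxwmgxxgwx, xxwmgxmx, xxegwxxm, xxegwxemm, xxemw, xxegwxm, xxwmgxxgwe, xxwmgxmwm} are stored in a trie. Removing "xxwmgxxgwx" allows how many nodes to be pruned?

A node on "xxwmgxxgwx"'s path can go only if nothing else ends at it or branches off below it.
The suffix "x" (1 node) is used only by "xxwmgxxgwx"; the node for "xxwmgxxgw" still has the child "e", so pruning stops there.
Nodes removed: 1

1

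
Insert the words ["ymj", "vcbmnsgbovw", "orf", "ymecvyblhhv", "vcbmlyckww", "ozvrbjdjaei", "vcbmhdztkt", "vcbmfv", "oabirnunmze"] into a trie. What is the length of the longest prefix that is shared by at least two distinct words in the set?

Equivalently: take the maximum, over all pairs, of their longest common prefix length.
"vcbmfv" and "vcbmhdztkt" agree on "vcbm" (4 characters) before diverging; nothing deeper is shared.
Longest shared-prefix length: 4

4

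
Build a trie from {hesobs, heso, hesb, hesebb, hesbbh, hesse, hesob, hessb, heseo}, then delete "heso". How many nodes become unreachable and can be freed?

0

A node on "heso"'s path can go only if nothing else ends at it or branches off below it.
Every node on "heso" is still needed (e.g. by "hesobs"), so nothing is freed.
Nodes removed: 0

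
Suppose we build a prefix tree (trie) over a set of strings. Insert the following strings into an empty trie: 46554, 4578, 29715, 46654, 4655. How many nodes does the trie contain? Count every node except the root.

Trie structure (* marks end of a word):
(root)
├─ 2
│  └─ 9
│     └─ 7
│        └─ 1
│           └─ 5 *
└─ 4
   ├─ 5
   │  └─ 7
   │     └─ 8 *
   └─ 6
      ├─ 5
      │  └─ 5 *
      │     └─ 4 *
      └─ 6
         └─ 5
            └─ 4 *
Counting every labelled node above: 16.

16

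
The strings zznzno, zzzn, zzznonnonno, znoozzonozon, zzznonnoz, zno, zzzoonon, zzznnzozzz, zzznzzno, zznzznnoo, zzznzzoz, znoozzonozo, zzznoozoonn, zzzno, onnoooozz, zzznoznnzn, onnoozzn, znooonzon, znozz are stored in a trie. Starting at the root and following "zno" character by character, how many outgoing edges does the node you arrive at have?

The children of the "zno" node are the distinct next characters among strings starting with "zno".
Characters that immediately follow "zno" among the stored strings: {o, z}.
That node has 2 child edges.

2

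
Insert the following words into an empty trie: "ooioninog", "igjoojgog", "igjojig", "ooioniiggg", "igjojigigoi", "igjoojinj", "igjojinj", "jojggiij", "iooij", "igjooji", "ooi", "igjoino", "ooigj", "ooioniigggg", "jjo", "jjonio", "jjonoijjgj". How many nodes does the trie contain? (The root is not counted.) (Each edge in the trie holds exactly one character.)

Trace insertions, counting only characters that open a new branch:
  "ooioninog" → 9 new (o, o, i, o, n, i, n, o, g)
  "igjoojgog" → 9 new (i, g, j, o, o, j, g, o, g)
  "igjojig" → prefix "igjo" already present; 3 new (j, i, g)
  "ooioniiggg" → prefix "ooioni" already present; 4 new (i, g, g, g)
  "igjojigigoi" → prefix "igjojig" already present; 4 new (i, g, o, i)
  "igjoojinj" → prefix "igjooj" already present; 3 new (i, n, j)
  "igjojinj" → prefix "igjoji" already present; 2 new (n, j)
  "jojggiij" → 8 new (j, o, j, g, g, i, i, j)
  "iooij" → prefix "i" already present; 4 new (o, o, i, j)
  "igjooji" → prefix "igjooji" already present; 0 new (none)
  "ooi" → prefix "ooi" already present; 0 new (none)
  "igjoino" → prefix "igjo" already present; 3 new (i, n, o)
  "ooigj" → prefix "ooi" already present; 2 new (g, j)
  "ooioniigggg" → prefix "ooioniiggg" already present; 1 new (g)
  "jjo" → prefix "j" already present; 2 new (j, o)
  "jjonio" → prefix "jjo" already present; 3 new (n, i, o)
  "jjonoijjgj" → prefix "jjon" already present; 6 new (o, i, j, j, g, j)
Total nodes = 9 + 9 + 3 + 4 + 4 + 3 + 2 + 8 + 4 + 0 + 0 + 3 + 2 + 1 + 2 + 3 + 6 = 63

63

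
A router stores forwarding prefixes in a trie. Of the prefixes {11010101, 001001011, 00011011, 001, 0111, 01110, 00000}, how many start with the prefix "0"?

6

Walk to "0"; the words in its subtree are exactly those with that prefix.
Words under "0": 00000, 00011011, 001, 001001011, 0111, 01110
Count: 6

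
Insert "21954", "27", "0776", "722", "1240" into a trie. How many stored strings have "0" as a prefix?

Filter for entries beginning with "0":
Words under "0": 0776
Count: 1

1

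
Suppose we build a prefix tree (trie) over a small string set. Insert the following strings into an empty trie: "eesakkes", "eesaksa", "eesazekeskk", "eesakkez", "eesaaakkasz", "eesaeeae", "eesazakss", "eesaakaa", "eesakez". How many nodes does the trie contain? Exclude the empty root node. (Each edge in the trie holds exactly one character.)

38

Insert word by word; a character creates a node only if that edge doesn't already exist:
  "eesakkes" → 8 new (e, e, s, a, k, k, e, s)
  "eesaksa" → prefix "eesak" already present; 2 new (s, a)
  "eesazekeskk" → prefix "eesa" already present; 7 new (z, e, k, e, s, k, k)
  "eesakkez" → prefix "eesakke" already present; 1 new (z)
  "eesaaakkasz" → prefix "eesa" already present; 7 new (a, a, k, k, a, s, z)
  "eesaeeae" → prefix "eesa" already present; 4 new (e, e, a, e)
  "eesazakss" → prefix "eesaz" already present; 4 new (a, k, s, s)
  "eesaakaa" → prefix "eesaa" already present; 3 new (k, a, a)
  "eesakez" → prefix "eesak" already present; 2 new (e, z)
Total nodes = 8 + 2 + 7 + 1 + 7 + 4 + 4 + 3 + 2 = 38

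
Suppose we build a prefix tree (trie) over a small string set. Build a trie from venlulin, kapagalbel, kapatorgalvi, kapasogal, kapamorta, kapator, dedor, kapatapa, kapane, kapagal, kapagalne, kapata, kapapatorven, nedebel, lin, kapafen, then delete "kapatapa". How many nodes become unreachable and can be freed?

2

Walk "kapatapa" from the leaf back toward the root, removing each node that no remaining word uses.
The suffix "pa" (2 nodes) is used only by "kapatapa"; "kapata" is itself a stored word, so pruning stops there.
Nodes removed: 2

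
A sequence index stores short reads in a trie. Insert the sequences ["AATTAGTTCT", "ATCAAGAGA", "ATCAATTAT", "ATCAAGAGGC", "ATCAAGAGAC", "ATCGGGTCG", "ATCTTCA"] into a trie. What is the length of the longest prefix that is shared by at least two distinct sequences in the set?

9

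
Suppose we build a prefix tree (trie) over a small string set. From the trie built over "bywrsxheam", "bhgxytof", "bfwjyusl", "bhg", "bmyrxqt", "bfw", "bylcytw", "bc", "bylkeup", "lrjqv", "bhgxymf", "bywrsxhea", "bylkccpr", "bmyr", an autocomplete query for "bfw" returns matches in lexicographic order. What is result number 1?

Words with prefix "bfw", in lexicographic order: "bfw", "bfwjyusl"
Position 1: bfw

bfw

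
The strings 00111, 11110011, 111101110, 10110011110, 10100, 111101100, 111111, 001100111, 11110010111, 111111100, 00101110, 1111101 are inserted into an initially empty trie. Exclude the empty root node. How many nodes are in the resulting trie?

For each word, the new-node count is its length minus the longest prefix already in the trie:
  "00111" → 5 new (0, 0, 1, 1, 1)
  "11110011" → 8 new (1, 1, 1, 1, 0, 0, 1, 1)
  "111101110" → prefix "11110" already present; 4 new (1, 1, 1, 0)
  "10110011110" → prefix "1" already present; 10 new (0, 1, 1, 0, 0, 1, 1, 1, 1, 0)
  "10100" → prefix "101" already present; 2 new (0, 0)
  "111101100" → prefix "1111011" already present; 2 new (0, 0)
  "111111" → prefix "1111" already present; 2 new (1, 1)
  "001100111" → prefix "0011" already present; 5 new (0, 0, 1, 1, 1)
  "11110010111" → prefix "1111001" already present; 4 new (0, 1, 1, 1)
  "111111100" → prefix "111111" already present; 3 new (1, 0, 0)
  "00101110" → prefix "001" already present; 5 new (0, 1, 1, 1, 0)
  "1111101" → prefix "11111" already present; 2 new (0, 1)
Total nodes = 5 + 8 + 4 + 10 + 2 + 2 + 2 + 5 + 4 + 3 + 5 + 2 = 52

52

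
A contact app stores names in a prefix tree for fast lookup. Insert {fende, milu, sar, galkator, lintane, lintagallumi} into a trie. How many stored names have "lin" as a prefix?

Traverse to the node for "lin", then collect every word in that subtree.
Words under "lin": lintagallumi, lintane
Count: 2

2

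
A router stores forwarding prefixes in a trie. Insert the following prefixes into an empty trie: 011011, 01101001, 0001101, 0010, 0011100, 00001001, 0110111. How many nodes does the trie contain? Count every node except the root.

27

Count nodes per top-level branch (shared prefixes stored once):
  '0'-branch (00001001, 0001101, 0010, 0011100, 01101001, 011011, 0110111): 27 nodes
Sum: 27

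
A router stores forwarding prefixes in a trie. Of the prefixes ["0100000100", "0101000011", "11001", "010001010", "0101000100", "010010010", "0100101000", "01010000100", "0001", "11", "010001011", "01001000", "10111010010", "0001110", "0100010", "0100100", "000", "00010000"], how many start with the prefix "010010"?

Walk to "010010"; the words in its subtree are exactly those with that prefix.
Words under "010010": 0100100, 01001000, 010010010, 0100101000
Count: 4

4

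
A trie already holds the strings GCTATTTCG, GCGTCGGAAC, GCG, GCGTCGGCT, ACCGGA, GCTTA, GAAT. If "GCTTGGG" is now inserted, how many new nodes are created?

3

Walking "GCTTGGG" from the root, the first 4 characters ("GCTT") follow existing edges; "G" is the first miss.
So 7 − 4 = 3 new nodes.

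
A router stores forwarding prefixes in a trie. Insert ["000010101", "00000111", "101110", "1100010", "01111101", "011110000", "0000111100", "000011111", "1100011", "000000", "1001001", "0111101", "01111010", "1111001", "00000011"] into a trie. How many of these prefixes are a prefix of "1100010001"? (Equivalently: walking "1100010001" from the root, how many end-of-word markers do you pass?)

1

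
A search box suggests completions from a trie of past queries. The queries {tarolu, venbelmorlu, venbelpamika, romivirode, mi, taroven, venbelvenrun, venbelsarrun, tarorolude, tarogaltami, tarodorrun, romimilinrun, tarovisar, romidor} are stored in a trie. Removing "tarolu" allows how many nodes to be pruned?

2

Walk "tarolu" from the leaf back toward the root, removing each node that no remaining word uses.
The suffix "lu" (2 nodes) is used only by "tarolu"; the node for "taro" still has the child "v", so pruning stops there.
Nodes removed: 2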